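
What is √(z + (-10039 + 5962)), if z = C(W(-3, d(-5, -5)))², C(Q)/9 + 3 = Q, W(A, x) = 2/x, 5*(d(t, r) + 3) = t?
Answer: 3*I*√1371/2 ≈ 55.541*I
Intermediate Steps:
d(t, r) = -3 + t/5
C(Q) = -27 + 9*Q
z = 3969/4 (z = (-27 + 9*(2/(-3 + (⅕)*(-5))))² = (-27 + 9*(2/(-3 - 1)))² = (-27 + 9*(2/(-4)))² = (-27 + 9*(2*(-¼)))² = (-27 + 9*(-½))² = (-27 - 9/2)² = (-63/2)² = 3969/4 ≈ 992.25)
√(z + (-10039 + 5962)) = √(3969/4 + (-10039 + 5962)) = √(3969/4 - 4077) = √(-12339/4) = 3*I*√1371/2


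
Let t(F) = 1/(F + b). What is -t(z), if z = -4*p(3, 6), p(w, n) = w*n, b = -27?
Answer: 1/99 ≈ 0.010101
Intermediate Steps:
p(w, n) = n*w
z = -72 (z = -24*3 = -4*18 = -72)
t(F) = 1/(-27 + F) (t(F) = 1/(F - 27) = 1/(-27 + F))
-t(z) = -1/(-27 - 72) = -1/(-99) = -1*(-1/99) = 1/99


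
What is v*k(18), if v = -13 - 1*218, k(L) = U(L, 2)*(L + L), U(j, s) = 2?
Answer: -16632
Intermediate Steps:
k(L) = 4*L (k(L) = 2*(L + L) = 2*(2*L) = 4*L)
v = -231 (v = -13 - 218 = -231)
v*k(18) = -924*18 = -231*72 = -16632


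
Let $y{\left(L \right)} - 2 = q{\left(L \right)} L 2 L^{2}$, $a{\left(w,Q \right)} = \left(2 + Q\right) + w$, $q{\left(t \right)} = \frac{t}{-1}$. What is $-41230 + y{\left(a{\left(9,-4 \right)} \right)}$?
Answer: $-46030$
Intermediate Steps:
$q{\left(t \right)} = - t$ ($q{\left(t \right)} = t \left(-1\right) = - t$)
$a{\left(w,Q \right)} = 2 + Q + w$
$y{\left(L \right)} = 2 - 2 L^{4}$ ($y{\left(L \right)} = 2 + - L L 2 L^{2} = 2 + - L^{2} \cdot 2 L^{2} = 2 + - 2 L^{2} L^{2} = 2 - 2 L^{4}$)
$-41230 + y{\left(a{\left(9,-4 \right)} \right)} = -41230 + \left(2 - 2 \left(2 - 4 + 9\right)^{4}\right) = -41230 + \left(2 - 2 \cdot 7^{4}\right) = -41230 + \left(2 - 4802\right) = -41230 - 4800 = -46030$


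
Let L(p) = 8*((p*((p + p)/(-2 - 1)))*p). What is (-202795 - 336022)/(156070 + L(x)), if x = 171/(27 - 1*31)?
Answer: -2155268/2291017 ≈ -0.94075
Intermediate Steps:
x = -171/4 (x = 171/(27 - 31) = 171/(-4) = 171*(-1/4) = -171/4 ≈ -42.750)
L(p) = -16*p**3/3 (L(p) = 8*((p*((2*p)/(-3)))*p) = 8*((p*((2*p)*(-1/3)))*p) = 8*((p*(-2*p/3))*p) = 8*((-2*p**2/3)*p) = 8*(-2*p**3/3) = -16*p**3/3)
(-202795 - 336022)/(156070 + L(x)) = (-202795 - 336022)/(156070 - 16*(-171/4)**3/3) = -538817/(156070 - 16/3*(-5000211/64)) = -538817/(156070 + 1666737/4) = -538817/2291017/4 = -538817*4/2291017 = -2155268/2291017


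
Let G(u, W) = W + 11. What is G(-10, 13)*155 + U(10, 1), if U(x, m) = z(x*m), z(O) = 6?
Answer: 3726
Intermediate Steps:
G(u, W) = 11 + W
U(x, m) = 6
G(-10, 13)*155 + U(10, 1) = (11 + 13)*155 + 6 = 24*155 + 6 = 3720 + 6 = 3726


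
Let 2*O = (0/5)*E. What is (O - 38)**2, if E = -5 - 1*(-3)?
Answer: 1444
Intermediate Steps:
E = -2 (E = -5 + 3 = -2)
O = 0 (O = ((0/5)*(-2))/2 = ((0*(1/5))*(-2))/2 = (0*(-2))/2 = (1/2)*0 = 0)
(O - 38)**2 = (0 - 38)**2 = (-38)**2 = 1444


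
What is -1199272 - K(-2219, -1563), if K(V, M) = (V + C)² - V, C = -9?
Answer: -6165475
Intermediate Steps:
K(V, M) = (-9 + V)² - V (K(V, M) = (V - 9)² - V = (-9 + V)² - V)
-1199272 - K(-2219, -1563) = -1199272 - ((-9 - 2219)² - 1*(-2219)) = -1199272 - ((-2228)² + 2219) = -1199272 - (4963984 + 2219) = -1199272 - 1*4966203 = -1199272 - 4966203 = -6165475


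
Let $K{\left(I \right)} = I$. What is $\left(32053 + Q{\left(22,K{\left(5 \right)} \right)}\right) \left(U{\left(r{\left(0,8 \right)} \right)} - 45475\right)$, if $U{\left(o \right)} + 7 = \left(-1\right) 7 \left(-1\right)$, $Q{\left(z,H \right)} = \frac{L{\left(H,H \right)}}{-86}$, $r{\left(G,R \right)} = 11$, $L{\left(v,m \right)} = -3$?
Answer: $- \frac{125354611475}{86} \approx -1.4576 \cdot 10^{9}$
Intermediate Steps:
$Q{\left(z,H \right)} = \frac{3}{86}$ ($Q{\left(z,H \right)} = - \frac{3}{-86} = \left(-3\right) \left(- \frac{1}{86}\right) = \frac{3}{86}$)
$U{\left(o \right)} = 0$ ($U{\left(o \right)} = -7 + \left(-1\right) 7 \left(-1\right) = -7 - -7 = -7 + 7 = 0$)
$\left(32053 + Q{\left(22,K{\left(5 \right)} \right)}\right) \left(U{\left(r{\left(0,8 \right)} \right)} - 45475\right) = \left(32053 + \frac{3}{86}\right) \left(0 - 45475\right) = \frac{2756561}{86} \left(-45475\right) = - \frac{125354611475}{86}$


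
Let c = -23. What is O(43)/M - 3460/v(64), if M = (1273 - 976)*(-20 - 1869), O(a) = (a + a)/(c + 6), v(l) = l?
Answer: -8249988889/152600976 ≈ -54.063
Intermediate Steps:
O(a) = -2*a/17 (O(a) = (a + a)/(-23 + 6) = (2*a)/(-17) = (2*a)*(-1/17) = -2*a/17)
M = -561033 (M = 297*(-1889) = -561033)
O(43)/M - 3460/v(64) = -2/17*43/(-561033) - 3460/64 = -86/17*(-1/561033) - 3460*1/64 = 86/9537561 - 865/16 = -8249988889/152600976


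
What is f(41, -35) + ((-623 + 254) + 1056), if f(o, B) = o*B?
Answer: -748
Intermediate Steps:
f(o, B) = B*o
f(41, -35) + ((-623 + 254) + 1056) = -35*41 + ((-623 + 254) + 1056) = -1435 + (-369 + 1056) = -1435 + 687 = -748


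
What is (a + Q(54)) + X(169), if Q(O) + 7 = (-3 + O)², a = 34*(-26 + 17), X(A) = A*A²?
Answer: 4829097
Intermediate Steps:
X(A) = A³
a = -306 (a = 34*(-9) = -306)
Q(O) = -7 + (-3 + O)²
(a + Q(54)) + X(169) = (-306 + (-7 + (-3 + 54)²)) + 169³ = (-306 + (-7 + 51²)) + 4826809 = (-306 + (-7 + 2601)) + 4826809 = (-306 + 2594) + 4826809 = 2288 + 4826809 = 4829097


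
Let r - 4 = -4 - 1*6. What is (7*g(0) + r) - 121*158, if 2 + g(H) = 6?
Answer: -19096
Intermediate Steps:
g(H) = 4 (g(H) = -2 + 6 = 4)
r = -6 (r = 4 + (-4 - 1*6) = 4 + (-4 - 6) = 4 - 10 = -6)
(7*g(0) + r) - 121*158 = (7*4 - 6) - 121*158 = (28 - 6) - 19118 = 22 - 19118 = -19096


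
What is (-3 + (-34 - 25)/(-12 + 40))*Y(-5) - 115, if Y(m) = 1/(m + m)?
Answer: -32057/280 ≈ -114.49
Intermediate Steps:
Y(m) = 1/(2*m)
(-3 + (-34 - 25)/(-12 + 40))*Y(-5) - 115 = (-3 + (-34 - 25)/(-12 + 40))*((½)/(-5)) - 115 = (-3 - 59/28)*((½)*(-⅕)) - 115 = (-3 - 59*1/28)*(-⅒) - 115 = (-3 - 59/28)*(-⅒) - 115 = -143/28*(-⅒) - 115 = 143/280 - 115 = -32057/280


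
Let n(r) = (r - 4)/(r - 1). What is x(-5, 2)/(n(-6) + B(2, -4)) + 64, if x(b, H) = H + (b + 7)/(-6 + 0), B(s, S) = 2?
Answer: 4643/72 ≈ 64.486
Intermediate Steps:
n(r) = (-4 + r)/(-1 + r)
x(b, H) = -7/6 + H - b/6 (x(b, H) = H + (7 + b)/(-6) = H + (7 + b)*(-⅙) = H + (-7/6 - b/6) = -7/6 + H - b/6)
x(-5, 2)/(n(-6) + B(2, -4)) + 64 = (-7/6 + 2 - ⅙*(-5))/((-4 - 6)/(-1 - 6) + 2) + 64 = (-7/6 + 2 + ⅚)/(-10/(-7) + 2) + 64 = (5/3)/(-⅐*(-10) + 2) + 64 = (5/3)/(10/7 + 2) + 64 = (5/3)/(24/7) + 64 = (7/24)*(5/3) + 64 = 35/72 + 64 = 4643/72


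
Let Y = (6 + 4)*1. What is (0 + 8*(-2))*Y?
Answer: -160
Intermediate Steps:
Y = 10 (Y = 10*1 = 10)
(0 + 8*(-2))*Y = (0 + 8*(-2))*10 = (0 - 16)*10 = -16*10 = -160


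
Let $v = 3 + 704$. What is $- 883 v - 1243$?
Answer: $-625524$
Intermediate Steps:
$v = 707$
$- 883 v - 1243 = \left(-883\right) 707 - 1243 = -624281 - 1243 = -625524$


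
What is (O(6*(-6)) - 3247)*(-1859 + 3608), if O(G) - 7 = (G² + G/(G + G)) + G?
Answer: -6924291/2 ≈ -3.4621e+6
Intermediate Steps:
O(G) = 15/2 + G + G² (O(G) = 7 + ((G² + G/(G + G)) + G) = 7 + ((G² + G/((2*G))) + G) = 7 + ((G² + (1/(2*G))*G) + G) = 7 + ((G² + ½) + G) = 7 + ((½ + G²) + G) = 7 + (½ + G + G²) = 15/2 + G + G²)
(O(6*(-6)) - 3247)*(-1859 + 3608) = ((15/2 + 6*(-6) + (6*(-6))²) - 3247)*(-1859 + 3608) = ((15/2 - 36 + (-36)²) - 3247)*1749 = ((15/2 - 36 + 1296) - 3247)*1749 = (2535/2 - 3247)*1749 = -3959/2*1749 = -6924291/2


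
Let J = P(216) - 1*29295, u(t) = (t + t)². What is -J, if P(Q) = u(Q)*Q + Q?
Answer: -40281705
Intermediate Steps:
u(t) = 4*t² (u(t) = (2*t)² = 4*t²)
P(Q) = Q + 4*Q³ (P(Q) = (4*Q²)*Q + Q = 4*Q³ + Q = Q + 4*Q³)
J = 40281705 (J = (216 + 4*216³) - 1*29295 = (216 + 4*10077696) - 29295 = (216 + 40310784) - 29295 = 40311000 - 29295 = 40281705)
-J = -1*40281705 = -40281705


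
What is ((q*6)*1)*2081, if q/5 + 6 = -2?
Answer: -499440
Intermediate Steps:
q = -40 (q = -30 + 5*(-2) = -30 - 10 = -40)
((q*6)*1)*2081 = (-40*6*1)*2081 = -240*1*2081 = -240*2081 = -499440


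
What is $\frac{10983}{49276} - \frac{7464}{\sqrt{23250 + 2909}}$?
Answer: $\frac{10983}{49276} - \frac{7464 \sqrt{26159}}{26159} \approx -45.926$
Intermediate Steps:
$\frac{10983}{49276} - \frac{7464}{\sqrt{23250 + 2909}} = 10983 \cdot \frac{1}{49276} - \frac{7464}{\sqrt{26159}} = \frac{10983}{49276} - 7464 \frac{\sqrt{26159}}{26159} = \frac{10983}{49276} - \frac{7464 \sqrt{26159}}{26159}$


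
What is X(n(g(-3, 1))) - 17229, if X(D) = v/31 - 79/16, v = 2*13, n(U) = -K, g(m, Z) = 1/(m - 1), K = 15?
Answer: -8547617/496 ≈ -17233.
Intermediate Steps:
g(m, Z) = 1/(-1 + m)
n(U) = -15 (n(U) = -1*15 = -15)
v = 26
X(D) = -2033/496 (X(D) = 26/31 - 79/16 = -2033/496)
X(n(g(-3, 1))) - 17229 = -2033/496 - 17229 = -8547617/496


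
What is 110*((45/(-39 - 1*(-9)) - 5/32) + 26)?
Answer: 42845/16 ≈ 2677.8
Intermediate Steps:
110*((45/(-39 - 1*(-9)) - 5/32) + 26) = 110*((45/(-39 + 9) - 5*1/32) + 26) = 110*((45/(-30) - 5/32) + 26) = 110*((45*(-1/30) - 5/32) + 26) = 110*((-3/2 - 5/32) + 26) = 110*(-53/32 + 26) = 110*(779/32) = 42845/16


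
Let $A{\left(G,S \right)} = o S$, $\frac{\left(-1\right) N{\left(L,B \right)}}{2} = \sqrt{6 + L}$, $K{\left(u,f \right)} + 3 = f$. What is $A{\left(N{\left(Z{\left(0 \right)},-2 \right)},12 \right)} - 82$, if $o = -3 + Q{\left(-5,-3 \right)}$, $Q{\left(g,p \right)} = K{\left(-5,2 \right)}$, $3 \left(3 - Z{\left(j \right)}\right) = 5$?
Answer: $-130$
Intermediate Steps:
$K{\left(u,f \right)} = -3 + f$
$Z{\left(j \right)} = \frac{4}{3}$ ($Z{\left(j \right)} = 3 - \frac{5}{3} = \frac{4}{3}$)
$Q{\left(g,p \right)} = -1$ ($Q{\left(g,p \right)} = -3 + 2 = -1$)
$N{\left(L,B \right)} = - 2 \sqrt{6 + L}$
$o = -4$ ($o = -3 - 1 = -4$)
$A{\left(G,S \right)} = - 4 S$
$A{\left(N{\left(Z{\left(0 \right)},-2 \right)},12 \right)} - 82 = \left(-4\right) 12 - 82 = -48 - 82 = -130$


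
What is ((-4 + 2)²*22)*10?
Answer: 880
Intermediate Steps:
((-4 + 2)²*22)*10 = ((-2)²*22)*10 = (4*22)*10 = 88*10 = 880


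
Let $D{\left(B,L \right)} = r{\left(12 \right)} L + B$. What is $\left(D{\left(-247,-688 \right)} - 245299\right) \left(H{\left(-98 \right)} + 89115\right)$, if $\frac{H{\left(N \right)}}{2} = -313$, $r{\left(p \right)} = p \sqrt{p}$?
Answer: $-21728119994 - 1461130368 \sqrt{3} \approx -2.4259 \cdot 10^{10}$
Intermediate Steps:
$r{\left(p \right)} = p^{\frac{3}{2}}$
$H{\left(N \right)} = -626$ ($H{\left(N \right)} = 2 \left(-313\right) = -626$)
$D{\left(B,L \right)} = B + 24 L \sqrt{3}$ ($D{\left(B,L \right)} = 12^{\frac{3}{2}} L + B = 24 \sqrt{3} L + B = 24 L \sqrt{3} + B = B + 24 L \sqrt{3}$)
$\left(D{\left(-247,-688 \right)} - 245299\right) \left(H{\left(-98 \right)} + 89115\right) = \left(\left(-247 + 24 \left(-688\right) \sqrt{3}\right) - 245299\right) \left(-626 + 89115\right) = \left(\left(-247 - 16512 \sqrt{3}\right) - 245299\right) 88489 = \left(-245546 - 16512 \sqrt{3}\right) 88489 = -21728119994 - 1461130368 \sqrt{3}$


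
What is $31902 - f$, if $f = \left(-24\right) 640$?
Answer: $47262$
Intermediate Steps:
$f = -15360$
$31902 - f = 31902 - -15360 = 31902 + 15360 = 47262$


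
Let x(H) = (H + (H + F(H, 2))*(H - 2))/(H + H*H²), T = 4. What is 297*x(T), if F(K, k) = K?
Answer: 1485/17 ≈ 87.353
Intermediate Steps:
x(H) = (H + 2*H*(-2 + H))/(H + H³) (x(H) = (H + (H + H)*(H - 2))/(H + H*H²) = (H + (2*H)*(-2 + H))/(H + H³) = (H + 2*H*(-2 + H))/(H + H³))
297*x(T) = 297*((-3 + 2*4)/(1 + 4²)) = 297*((-3 + 8)/(1 + 16)) = 297*(5/17) = 1485/17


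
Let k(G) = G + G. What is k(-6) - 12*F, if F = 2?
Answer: -36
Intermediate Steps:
k(G) = 2*G
k(-6) - 12*F = 2*(-6) - 12*2 = -12 - 24 = -36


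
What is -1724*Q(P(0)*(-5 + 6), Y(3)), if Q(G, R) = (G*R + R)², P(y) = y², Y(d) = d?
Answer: -15516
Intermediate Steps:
Q(G, R) = (R + G*R)²
-1724*Q(P(0)*(-5 + 6), Y(3)) = -1724*3²*(1 + 0²*(-5 + 6))² = -15516*(1 + 0*1)² = -15516*(1 + 0)² = -15516*1² = -15516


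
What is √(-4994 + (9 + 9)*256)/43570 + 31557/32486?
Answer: 31557/32486 + I*√386/43570 ≈ 0.9714 + 0.00045093*I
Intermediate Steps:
√(-4994 + (9 + 9)*256)/43570 + 31557/32486 = √(-4994 + 18*256)*(1/43570) + 31557*(1/32486) = √(-4994 + 4608)*(1/43570) + 31557/32486 = √(-386)*(1/43570) + 31557/32486 = (I*√386)*(1/43570) + 31557/32486 = I*√386/43570 + 31557/32486 = 31557/32486 + I*√386/43570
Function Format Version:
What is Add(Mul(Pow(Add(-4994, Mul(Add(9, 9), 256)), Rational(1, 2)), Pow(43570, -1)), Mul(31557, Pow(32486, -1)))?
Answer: Add(Rational(31557, 32486), Mul(Rational(1, 43570), I, Pow(386, Rational(1, 2)))) ≈ Add(0.97140, Mul(0.00045093, I))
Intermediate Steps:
Add(Mul(Pow(Add(-4994, Mul(Add(9, 9), 256)), Rational(1, 2)), Pow(43570, -1)), Mul(31557, Pow(32486, -1))) = Add(Mul(Pow(Add(-4994, Mul(18, 256)), Rational(1, 2)), Rational(1, 43570)), Mul(31557, Rational(1, 32486))) = Add(Mul(Pow(Add(-4994, 4608), Rational(1, 2)), Rational(1, 43570)), Rational(31557, 32486)) = Add(Mul(Pow(-386, Rational(1, 2)), Rational(1, 43570)), Rational(31557, 32486)) = Add(Mul(Mul(I, Pow(386, Rational(1, 2))), Rational(1, 43570)), Rational(31557, 32486)) = Add(Mul(Rational(1, 43570), I, Pow(386, Rational(1, 2))), Rational(31557, 32486)) = Add(Rational(31557, 32486), Mul(Rational(1, 43570), I, Pow(386, Rational(1, 2))))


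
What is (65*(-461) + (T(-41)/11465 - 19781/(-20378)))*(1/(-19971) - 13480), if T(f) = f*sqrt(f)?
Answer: 18264549595651901/45218782 + 11037572321*I*sqrt(41)/228967515 ≈ 4.0392e+8 + 308.67*I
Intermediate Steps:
T(f) = f**(3/2)
(65*(-461) + (T(-41)/11465 - 19781/(-20378)))*(1/(-19971) - 13480) = (65*(-461) + ((-41)**(3/2)/11465 - 19781/(-20378)))*(1/(-19971) - 13480) = (-29965 + (-41*I*sqrt(41)*(1/11465) - 19781*(-1/20378)))*(-1/19971 - 13480) = (-29965 + (-41*I*sqrt(41)/11465 + 19781/20378))*(-269209081/19971) = (-29965 + (19781/20378 - 41*I*sqrt(41)/11465))*(-269209081/19971) = (-610606989/20378 - 41*I*sqrt(41)/11465)*(-269209081/19971) = 18264549595651901/45218782 + 11037572321*I*sqrt(41)/228967515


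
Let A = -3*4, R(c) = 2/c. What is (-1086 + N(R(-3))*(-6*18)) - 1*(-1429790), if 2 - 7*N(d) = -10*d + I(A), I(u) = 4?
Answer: 10001864/7 ≈ 1.4288e+6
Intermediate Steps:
A = -12
N(d) = -2/7 + 10*d/7 (N(d) = 2/7 - (-10*d + 4)/7 = 2/7 - (4 - 10*d)/7 = 2/7 + (-4/7 + 10*d/7) = -2/7 + 10*d/7)
(-1086 + N(R(-3))*(-6*18)) - 1*(-1429790) = (-1086 + (-2/7 + 10*(2/(-3))/7)*(-6*18)) - 1*(-1429790) = (-1086 + (-2/7 + 10*(2*(-⅓))/7)*(-108)) + 1429790 = (-1086 + (-2/7 + (10/7)*(-⅔))*(-108)) + 1429790 = (-1086 + (-2/7 - 20/21)*(-108)) + 1429790 = (-1086 - 26/21*(-108)) + 1429790 = (-1086 + 936/7) + 1429790 = -6666/7 + 1429790 = 10001864/7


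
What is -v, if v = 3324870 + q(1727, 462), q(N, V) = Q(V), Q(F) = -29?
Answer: -3324841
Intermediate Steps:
q(N, V) = -29
v = 3324841 (v = 3324870 - 29 = 3324841)
-v = -1*3324841 = -3324841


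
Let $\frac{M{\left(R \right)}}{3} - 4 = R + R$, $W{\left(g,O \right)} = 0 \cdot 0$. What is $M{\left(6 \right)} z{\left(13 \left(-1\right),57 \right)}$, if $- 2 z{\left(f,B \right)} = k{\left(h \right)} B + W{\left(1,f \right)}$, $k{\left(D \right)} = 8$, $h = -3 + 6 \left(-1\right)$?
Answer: $-10944$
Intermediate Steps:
$W{\left(g,O \right)} = 0$
$h = -9$ ($h = -3 - 6 = -9$)
$M{\left(R \right)} = 12 + 6 R$ ($M{\left(R \right)} = 12 + 3 \left(R + R\right) = 12 + 3 \cdot 2 R = 12 + 6 R$)
$z{\left(f,B \right)} = - 4 B$ ($z{\left(f,B \right)} = - \frac{8 B + 0}{2} = - \frac{8 B}{2} = - 4 B$)
$M{\left(6 \right)} z{\left(13 \left(-1\right),57 \right)} = \left(12 + 6 \cdot 6\right) \left(\left(-4\right) 57\right) = \left(12 + 36\right) \left(-228\right) = 48 \left(-228\right) = -10944$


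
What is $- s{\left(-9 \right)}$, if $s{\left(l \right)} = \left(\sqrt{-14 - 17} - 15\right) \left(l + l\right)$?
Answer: $-270 + 18 i \sqrt{31} \approx -270.0 + 100.22 i$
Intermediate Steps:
$s{\left(l \right)} = 2 l \left(-15 + i \sqrt{31}\right)$ ($s{\left(l \right)} = \left(\sqrt{-31} - 15\right) 2 l = \left(i \sqrt{31} - 15\right) 2 l = \left(-15 + i \sqrt{31}\right) 2 l = 2 l \left(-15 + i \sqrt{31}\right)$)
$- s{\left(-9 \right)} = - 2 \left(-9\right) \left(-15 + i \sqrt{31}\right) = - (270 - 18 i \sqrt{31}) = -270 + 18 i \sqrt{31}$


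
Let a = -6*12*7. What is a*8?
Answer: -4032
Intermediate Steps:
a = -504 (a = -72*7 = -504)
a*8 = -504*8 = -4032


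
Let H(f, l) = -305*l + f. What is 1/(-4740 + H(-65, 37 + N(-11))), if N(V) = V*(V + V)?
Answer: -1/89900 ≈ -1.1123e-5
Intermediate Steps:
N(V) = 2*V**2 (N(V) = V*(2*V) = 2*V**2)
H(f, l) = f - 305*l
1/(-4740 + H(-65, 37 + N(-11))) = 1/(-4740 + (-65 - 305*(37 + 2*(-11)**2))) = 1/(-4740 + (-65 - 305*(37 + 2*121))) = 1/(-4740 + (-65 - 305*(37 + 242))) = 1/(-4740 + (-65 - 305*279)) = 1/(-4740 + (-65 - 85095)) = 1/(-4740 - 85160) = 1/(-89900) = -1/89900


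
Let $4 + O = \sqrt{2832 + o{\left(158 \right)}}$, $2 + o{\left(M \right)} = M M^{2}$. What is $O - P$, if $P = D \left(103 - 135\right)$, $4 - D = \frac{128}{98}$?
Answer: $\frac{4028}{49} + \sqrt{3947142} \approx 2068.9$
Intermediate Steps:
$D = \frac{132}{49}$ ($D = 4 - \frac{128}{98} = 4 - 128 \cdot \frac{1}{98} = 4 - \frac{64}{49} = \frac{132}{49} \approx 2.6939$)
$o{\left(M \right)} = -2 + M^{3}$ ($o{\left(M \right)} = -2 + M M^{2} = -2 + M^{3}$)
$O = -4 + \sqrt{3947142}$ ($O = -4 + \sqrt{2832 - \left(2 - 158^{3}\right)} = -4 + \sqrt{2832 + \left(-2 + 3944312\right)} = -4 + \sqrt{2832 + 3944310} = -4 + \sqrt{3947142} \approx 1982.7$)
$P = - \frac{4224}{49}$ ($P = \frac{132 \left(103 - 135\right)}{49} = \frac{132}{49} \left(-32\right) = - \frac{4224}{49} \approx -86.204$)
$O - P = \left(-4 + \sqrt{3947142}\right) - - \frac{4224}{49} = \left(-4 + \sqrt{3947142}\right) + \frac{4224}{49} = \frac{4028}{49} + \sqrt{3947142}$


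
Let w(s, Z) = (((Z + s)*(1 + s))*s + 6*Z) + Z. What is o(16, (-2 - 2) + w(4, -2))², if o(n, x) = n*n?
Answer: 65536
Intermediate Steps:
w(s, Z) = 7*Z + s*(1 + s)*(Z + s) (w(s, Z) = (((1 + s)*(Z + s))*s + 6*Z) + Z = (s*(1 + s)*(Z + s) + 6*Z) + Z = (6*Z + s*(1 + s)*(Z + s)) + Z = 7*Z + s*(1 + s)*(Z + s))
o(n, x) = n²
o(16, (-2 - 2) + w(4, -2))² = (16²)² = 256² = 65536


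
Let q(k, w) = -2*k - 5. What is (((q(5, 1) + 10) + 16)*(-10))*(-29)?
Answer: 3190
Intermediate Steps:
q(k, w) = -5 - 2*k
(((q(5, 1) + 10) + 16)*(-10))*(-29) = ((((-5 - 2*5) + 10) + 16)*(-10))*(-29) = ((((-5 - 10) + 10) + 16)*(-10))*(-29) = (((-15 + 10) + 16)*(-10))*(-29) = ((-5 + 16)*(-10))*(-29) = (11*(-10))*(-29) = -110*(-29) = 3190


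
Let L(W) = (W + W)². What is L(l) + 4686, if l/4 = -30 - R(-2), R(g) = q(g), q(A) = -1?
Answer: 58510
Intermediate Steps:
R(g) = -1
l = -116 (l = 4*(-30 - 1*(-1)) = 4*(-30 + 1) = 4*(-29) = -116)
L(W) = 4*W² (L(W) = (2*W)² = 4*W²)
L(l) + 4686 = 4*(-116)² + 4686 = 4*13456 + 4686 = 53824 + 4686 = 58510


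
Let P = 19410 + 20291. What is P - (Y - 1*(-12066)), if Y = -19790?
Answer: 47425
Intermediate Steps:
P = 39701
P - (Y - 1*(-12066)) = 39701 - (-19790 - 1*(-12066)) = 39701 - (-19790 + 12066) = 39701 - 1*(-7724) = 39701 + 7724 = 47425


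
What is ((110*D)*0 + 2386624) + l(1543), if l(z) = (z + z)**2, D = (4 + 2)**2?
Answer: 11910020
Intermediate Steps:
D = 36 (D = 6**2 = 36)
l(z) = 4*z**2 (l(z) = (2*z)**2 = 4*z**2)
((110*D)*0 + 2386624) + l(1543) = ((110*36)*0 + 2386624) + 4*1543**2 = (3960*0 + 2386624) + 4*2380849 = (0 + 2386624) + 9523396 = 2386624 + 9523396 = 11910020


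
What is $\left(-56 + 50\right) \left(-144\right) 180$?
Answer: $155520$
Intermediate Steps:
$\left(-56 + 50\right) \left(-144\right) 180 = \left(-6\right) \left(-144\right) 180 = 864 \cdot 180 = 155520$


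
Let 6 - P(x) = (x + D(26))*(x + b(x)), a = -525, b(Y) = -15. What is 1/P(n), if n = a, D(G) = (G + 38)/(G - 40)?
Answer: -7/2001738 ≈ -3.4970e-6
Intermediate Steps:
D(G) = (38 + G)/(-40 + G)
n = -525
P(x) = 6 - (-15 + x)*(-32/7 + x) (P(x) = 6 - (x + (38 + 26)/(-40 + 26))*(x - 15) = 6 - (x + 64/(-14))*(-15 + x) = 6 - (x - 1/14*64)*(-15 + x) = 6 - (x - 32/7)*(-15 + x) = 6 - (-32/7 + x)*(-15 + x) = 6 - (-15 + x)*(-32/7 + x))
1/P(n) = 1/(-438/7 - 1*(-525)² + (137/7)*(-525)) = 1/(-438/7 - 1*275625 - 10275) = 1/(-438/7 - 275625 - 10275) = 1/(-2001738/7) = -7/2001738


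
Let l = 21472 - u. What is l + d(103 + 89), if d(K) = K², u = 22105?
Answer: 36231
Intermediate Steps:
l = -633 (l = 21472 - 1*22105 = 21472 - 22105 = -633)
l + d(103 + 89) = -633 + (103 + 89)² = -633 + 192² = -633 + 36864 = 36231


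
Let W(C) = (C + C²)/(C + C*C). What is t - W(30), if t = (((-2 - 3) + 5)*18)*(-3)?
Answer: -1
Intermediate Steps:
t = 0 (t = ((-5 + 5)*18)*(-3) = (0*18)*(-3) = 0*(-3) = 0)
W(C) = 1 (W(C) = (C + C²)/(C + C²) = 1)
t - W(30) = 0 - 1*1 = 0 - 1 = -1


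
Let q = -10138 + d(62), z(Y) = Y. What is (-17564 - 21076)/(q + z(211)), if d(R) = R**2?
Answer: 5520/869 ≈ 6.3521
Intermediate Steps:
q = -6294 (q = -10138 + 62**2 = -10138 + 3844 = -6294)
(-17564 - 21076)/(q + z(211)) = (-17564 - 21076)/(-6294 + 211) = -38640/(-6083) = -38640*(-1/6083) = 5520/869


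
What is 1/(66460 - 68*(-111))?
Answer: 1/74008 ≈ 1.3512e-5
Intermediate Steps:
1/(66460 - 68*(-111)) = 1/(66460 + 7548) = 1/74008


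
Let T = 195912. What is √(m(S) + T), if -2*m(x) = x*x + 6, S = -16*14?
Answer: √170821 ≈ 413.31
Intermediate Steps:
S = -224
m(x) = -3 - x²/2 (m(x) = -(x*x + 6)/2 = -(x² + 6)/2 = -(6 + x²)/2 = -3 - x²/2)
√(m(S) + T) = √((-3 - ½*(-224)²) + 195912) = √((-3 - ½*50176) + 195912) = √((-3 - 25088) + 195912) = √(-25091 + 195912) = √170821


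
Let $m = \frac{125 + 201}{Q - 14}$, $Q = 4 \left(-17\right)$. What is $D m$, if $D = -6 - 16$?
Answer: $\frac{3586}{41} \approx 87.463$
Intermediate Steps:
$Q = -68$
$D = -22$ ($D = -6 - 16 = -22$)
$m = - \frac{163}{41}$ ($m = \frac{125 + 201}{-68 - 14} = \frac{326}{-82} = 326 \left(- \frac{1}{82}\right) = - \frac{163}{41} \approx -3.9756$)
$D m = \left(-22\right) \left(- \frac{163}{41}\right) = \frac{3586}{41}$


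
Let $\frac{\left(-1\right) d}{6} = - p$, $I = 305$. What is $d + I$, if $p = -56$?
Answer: $-31$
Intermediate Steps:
$d = -336$ ($d = - 6 \left(\left(-1\right) \left(-56\right)\right) = \left(-6\right) 56 = -336$)
$d + I = -336 + 305 = -31$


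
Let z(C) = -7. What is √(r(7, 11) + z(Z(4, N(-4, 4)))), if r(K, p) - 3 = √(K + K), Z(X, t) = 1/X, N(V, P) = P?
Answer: √(-4 + √14) ≈ 0.50827*I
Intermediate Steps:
r(K, p) = 3 + √2*√K (r(K, p) = 3 + √(K + K) = 3 + √(2*K) = 3 + √2*√K)
√(r(7, 11) + z(Z(4, N(-4, 4)))) = √((3 + √2*√7) - 7) = √((3 + √14) - 7) = √(-4 + √14)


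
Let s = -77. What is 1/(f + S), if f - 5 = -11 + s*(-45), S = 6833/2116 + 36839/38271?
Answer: 80981436/280454244191 ≈ 0.00028875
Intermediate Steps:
S = 339457067/80981436 (S = 6833*(1/2116) + 36839*(1/38271) = 6833/2116 + 36839/38271 = 339457067/80981436 ≈ 4.1918)
f = 3459 (f = 5 + (-11 - 77*(-45)) = 5 + (-11 + 3465) = 5 + 3454 = 3459)
1/(f + S) = 1/(3459 + 339457067/80981436) = 1/(280454244191/80981436) = 80981436/280454244191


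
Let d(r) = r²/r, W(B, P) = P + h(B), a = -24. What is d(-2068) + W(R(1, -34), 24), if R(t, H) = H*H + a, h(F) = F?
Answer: -912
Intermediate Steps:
R(t, H) = -24 + H² (R(t, H) = H*H - 24 = H² - 24 = -24 + H²)
W(B, P) = B + P (W(B, P) = P + B = B + P)
d(r) = r
d(-2068) + W(R(1, -34), 24) = -2068 + ((-24 + (-34)²) + 24) = -2068 + ((-24 + 1156) + 24) = -2068 + (1132 + 24) = -2068 + 1156 = -912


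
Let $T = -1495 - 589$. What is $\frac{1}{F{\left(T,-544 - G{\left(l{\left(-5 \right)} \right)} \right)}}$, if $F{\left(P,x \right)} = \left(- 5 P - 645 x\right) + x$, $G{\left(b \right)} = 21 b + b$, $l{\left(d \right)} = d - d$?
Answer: $\frac{1}{360756} \approx 2.772 \cdot 10^{-6}$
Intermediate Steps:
$l{\left(d \right)} = 0$
$G{\left(b \right)} = 22 b$
$T = -2084$ ($T = -1495 - 589 = -2084$)
$F{\left(P,x \right)} = - 644 x - 5 P$ ($F{\left(P,x \right)} = \left(- 645 x - 5 P\right) + x = - 644 x - 5 P$)
$\frac{1}{F{\left(T,-544 - G{\left(l{\left(-5 \right)} \right)} \right)}} = \frac{1}{- 644 \left(-544 - 22 \cdot 0\right) - -10420} = \frac{1}{- 644 \left(-544 - 0\right) + 10420} = \frac{1}{- 644 \left(-544 + 0\right) + 10420} = \frac{1}{\left(-644\right) \left(-544\right) + 10420} = \frac{1}{350336 + 10420} = \frac{1}{360756}$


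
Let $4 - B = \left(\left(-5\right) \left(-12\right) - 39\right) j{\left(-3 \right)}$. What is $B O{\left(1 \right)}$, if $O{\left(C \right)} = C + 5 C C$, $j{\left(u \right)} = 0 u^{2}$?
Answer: $24$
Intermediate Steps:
$j{\left(u \right)} = 0$
$O{\left(C \right)} = C + 5 C^{2}$
$B = 4$ ($B = 4 - \left(\left(-5\right) \left(-12\right) - 39\right) 0 = 4 - \left(60 - 39\right) 0 = 4 - 21 \cdot 0 = 4 - 0 = 4 + 0 = 4$)
$B O{\left(1 \right)} = 4 \cdot 1 \left(1 + 5 \cdot 1\right) = 4 \cdot 1 \left(1 + 5\right) = 4 \cdot 1 \cdot 6 = 4 \cdot 6 = 24$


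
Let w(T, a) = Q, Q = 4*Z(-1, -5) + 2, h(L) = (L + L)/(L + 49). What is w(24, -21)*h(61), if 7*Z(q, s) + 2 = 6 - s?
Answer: 610/77 ≈ 7.9221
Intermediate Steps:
h(L) = 2*L/(49 + L) (h(L) = (2*L)/(49 + L) = 2*L/(49 + L))
Z(q, s) = 4/7 - s/7 (Z(q, s) = -2/7 + (6 - s)/7 = -2/7 + (6/7 - s/7) = 4/7 - s/7)
Q = 50/7 (Q = 4*(4/7 - 1/7*(-5)) + 2 = 4*(4/7 + 5/7) + 2 = 4*(9/7) + 2 = 36/7 + 2 = 50/7 ≈ 7.1429)
w(T, a) = 50/7
w(24, -21)*h(61) = 50*(2*61/(49 + 61))/7 = 50*(2*61/110)/7 = 50*(2*61*(1/110))/7 = (50/7)*(61/55) = 610/77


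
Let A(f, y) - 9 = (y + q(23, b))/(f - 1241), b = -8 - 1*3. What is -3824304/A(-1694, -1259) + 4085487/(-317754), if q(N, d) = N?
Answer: -132099608681111/325415402 ≈ -4.0594e+5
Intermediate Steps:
b = -11 (b = -8 - 3 = -11)
A(f, y) = 9 + (23 + y)/(-1241 + f) (A(f, y) = 9 + (y + 23)/(f - 1241) = 9 + (23 + y)/(-1241 + f))
-3824304/A(-1694, -1259) + 4085487/(-317754) = -3824304*(-1241 - 1694)/(-11146 - 1259 + 9*(-1694)) + 4085487/(-317754) = -3824304*(-2935/(-11146 - 1259 - 15246)) + 4085487*(-1/317754) = -3824304/((-1/2935*(-27651))) - 453943/35306 = -3824304/27651/2935 - 453943/35306 = -3824304*2935/27651 - 453943/35306 = -3741444080/9217 - 453943/35306 = -132099608681111/325415402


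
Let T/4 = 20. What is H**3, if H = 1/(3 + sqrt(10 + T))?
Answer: -31/19683 + 13*sqrt(10)/19683 ≈ 0.00051362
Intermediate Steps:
T = 80 (T = 4*20 = 80)
H = 1/(3 + 3*sqrt(10)) (H = 1/(3 + sqrt(10 + 80)) = 1/(3 + sqrt(90)) = 1/(3 + 3*sqrt(10)) ≈ 0.080084)
H**3 = (-1/27 + sqrt(10)/27)**3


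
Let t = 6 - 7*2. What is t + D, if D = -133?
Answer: -141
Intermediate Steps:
t = -8 (t = 6 - 14 = -8)
t + D = -8 - 133 = -141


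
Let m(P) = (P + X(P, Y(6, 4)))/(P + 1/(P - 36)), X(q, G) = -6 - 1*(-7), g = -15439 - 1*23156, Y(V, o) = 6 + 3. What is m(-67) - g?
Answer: 133194744/3451 ≈ 38596.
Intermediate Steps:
Y(V, o) = 9
g = -38595 (g = -15439 - 23156 = -38595)
X(q, G) = 1 (X(q, G) = -6 + 7 = 1)
m(P) = (1 + P)/(P + 1/(-36 + P)) (m(P) = (P + 1)/(P + 1/(P - 36)) = (1 + P)/(P + 1/(-36 + P)))
m(-67) - g = (-36 + (-67)**2 - 35*(-67))/(1 + (-67)**2 - 36*(-67)) - 1*(-38595) = (-36 + 4489 + 2345)/(1 + 4489 + 2412) + 38595 = 6798/6902 + 38595 = (1/6902)*6798 + 38595 = 3399/3451 + 38595 = 133194744/3451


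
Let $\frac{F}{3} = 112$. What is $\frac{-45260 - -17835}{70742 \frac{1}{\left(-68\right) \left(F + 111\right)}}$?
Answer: $\frac{416805150}{35371} \approx 11784.0$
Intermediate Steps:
$F = 336$ ($F = 3 \cdot 112 = 336$)
$\frac{-45260 - -17835}{70742 \frac{1}{\left(-68\right) \left(F + 111\right)}} = \frac{-45260 - -17835}{70742 \frac{1}{\left(-68\right) \left(336 + 111\right)}} = \frac{-45260 + 17835}{70742 \frac{1}{\left(-68\right) 447}} = - \frac{27425}{70742 \frac{1}{-30396}} = - \frac{27425}{70742 \left(- \frac{1}{30396}\right)} = - \frac{27425}{- \frac{35371}{15198}} = \left(-27425\right) \left(- \frac{15198}{35371}\right) = \frac{416805150}{35371}$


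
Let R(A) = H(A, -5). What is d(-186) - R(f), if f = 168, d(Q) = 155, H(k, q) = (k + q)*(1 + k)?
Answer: -27392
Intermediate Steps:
H(k, q) = (1 + k)*(k + q)
R(A) = -5 + A² - 4*A (R(A) = A - 5 + A² + A*(-5) = A - 5 + A² - 5*A = -5 + A² - 4*A)
d(-186) - R(f) = 155 - (-5 + 168² - 4*168) = 155 - (-5 + 28224 - 672) = 155 - 1*27547 = 155 - 27547 = -27392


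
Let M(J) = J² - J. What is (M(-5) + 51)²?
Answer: 6561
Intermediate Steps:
(M(-5) + 51)² = (-5*(-1 - 5) + 51)² = (-5*(-6) + 51)² = (30 + 51)² = 81² = 6561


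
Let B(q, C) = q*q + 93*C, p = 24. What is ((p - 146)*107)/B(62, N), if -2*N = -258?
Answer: -13054/15841 ≈ -0.82406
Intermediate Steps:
N = 129 (N = -½*(-258) = 129)
B(q, C) = q² + 93*C
((p - 146)*107)/B(62, N) = ((24 - 146)*107)/(62² + 93*129) = (-122*107)/(3844 + 11997) = -13054/15841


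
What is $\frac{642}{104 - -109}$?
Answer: $\frac{214}{71} \approx 3.0141$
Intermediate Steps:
$\frac{642}{104 - -109} = \frac{642}{104 + 109} = \frac{642}{213} = 642 \cdot \frac{1}{213} = \frac{214}{71}$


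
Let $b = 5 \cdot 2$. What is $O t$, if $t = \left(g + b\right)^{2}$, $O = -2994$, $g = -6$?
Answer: $-47904$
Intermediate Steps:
$b = 10$
$t = 16$ ($t = \left(-6 + 10\right)^{2} = 4^{2} = 16$)
$O t = \left(-2994\right) 16 = -47904$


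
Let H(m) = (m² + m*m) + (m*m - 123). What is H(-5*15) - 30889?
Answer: -14137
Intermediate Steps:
H(m) = -123 + 3*m² (H(m) = (m² + m²) + (m² - 123) = 2*m² + (-123 + m²) = -123 + 3*m²)
H(-5*15) - 30889 = (-123 + 3*(-5*15)²) - 30889 = (-123 + 3*(-75)²) - 30889 = (-123 + 3*5625) - 30889 = (-123 + 16875) - 30889 = 16752 - 30889 = -14137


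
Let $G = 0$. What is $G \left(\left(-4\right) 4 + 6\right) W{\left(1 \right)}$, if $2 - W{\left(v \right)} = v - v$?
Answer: $0$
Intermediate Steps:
$W{\left(v \right)} = 2$ ($W{\left(v \right)} = 2 - \left(v - v\right) = 2 - 0 = 2 + 0 = 2$)
$G \left(\left(-4\right) 4 + 6\right) W{\left(1 \right)} = 0 \left(\left(-4\right) 4 + 6\right) 2 = 0 \left(-16 + 6\right) 2 = 0 \left(-10\right) 2 = 0 \cdot 2 = 0$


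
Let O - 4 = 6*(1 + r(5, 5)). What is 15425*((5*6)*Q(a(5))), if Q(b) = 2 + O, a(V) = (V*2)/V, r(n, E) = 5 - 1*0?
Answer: 19435500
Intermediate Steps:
r(n, E) = 5 (r(n, E) = 5 + 0 = 5)
O = 40 (O = 4 + 6*(1 + 5) = 4 + 6*6 = 4 + 36 = 40)
a(V) = 2 (a(V) = (2*V)/V = 2)
Q(b) = 42 (Q(b) = 2 + 40 = 42)
15425*((5*6)*Q(a(5))) = 15425*((5*6)*42) = 15425*(30*42) = 15425*1260 = 19435500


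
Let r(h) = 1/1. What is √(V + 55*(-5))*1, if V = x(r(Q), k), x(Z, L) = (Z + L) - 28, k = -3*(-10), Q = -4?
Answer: 4*I*√17 ≈ 16.492*I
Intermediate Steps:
k = 30
r(h) = 1
x(Z, L) = -28 + L + Z (x(Z, L) = (L + Z) - 28 = -28 + L + Z)
V = 3 (V = -28 + 30 + 1 = 3)
√(V + 55*(-5))*1 = √(3 + 55*(-5))*1 = √(3 - 275)*1 = √(-272)*1 = (4*I*√17)*1 = 4*I*√17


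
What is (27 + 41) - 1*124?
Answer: -56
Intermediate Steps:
(27 + 41) - 1*124 = 68 - 124 = -56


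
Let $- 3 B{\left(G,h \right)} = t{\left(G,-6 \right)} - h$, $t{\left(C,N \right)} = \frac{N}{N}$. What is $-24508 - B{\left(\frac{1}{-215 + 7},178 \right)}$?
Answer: $-24567$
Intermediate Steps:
$t{\left(C,N \right)} = 1$
$B{\left(G,h \right)} = - \frac{1}{3} + \frac{h}{3}$ ($B{\left(G,h \right)} = - \frac{1 - h}{3} = - \frac{1}{3} + \frac{h}{3}$)
$-24508 - B{\left(\frac{1}{-215 + 7},178 \right)} = -24508 - \left(- \frac{1}{3} + \frac{1}{3} \cdot 178\right) = -24508 - \left(- \frac{1}{3} + \frac{178}{3}\right) = -24508 - 59 = -24567$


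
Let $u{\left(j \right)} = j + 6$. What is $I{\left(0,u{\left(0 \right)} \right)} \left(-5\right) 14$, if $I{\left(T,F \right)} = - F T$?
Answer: $0$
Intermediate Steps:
$u{\left(j \right)} = 6 + j$
$I{\left(T,F \right)} = - F T$
$I{\left(0,u{\left(0 \right)} \right)} \left(-5\right) 14 = \left(-1\right) \left(6 + 0\right) 0 \left(-5\right) 14 = \left(-1\right) 6 \cdot 0 \left(-5\right) 14 = 0 \left(-5\right) 14 = 0 \cdot 14 = 0$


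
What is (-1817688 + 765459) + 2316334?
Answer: 1264105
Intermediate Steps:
(-1817688 + 765459) + 2316334 = -1052229 + 2316334 = 1264105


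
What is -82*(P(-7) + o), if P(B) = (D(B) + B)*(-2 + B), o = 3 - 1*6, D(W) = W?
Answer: -10086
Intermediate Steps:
o = -3 (o = 3 - 6 = -3)
P(B) = 2*B*(-2 + B) (P(B) = (B + B)*(-2 + B) = (2*B)*(-2 + B) = 2*B*(-2 + B))
-82*(P(-7) + o) = -82*(2*(-7)*(-2 - 7) - 3) = -82*(2*(-7)*(-9) - 3) = -82*(126 - 3) = -82*123 = -10086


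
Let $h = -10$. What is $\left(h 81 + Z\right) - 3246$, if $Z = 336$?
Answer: $-3720$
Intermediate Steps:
$\left(h 81 + Z\right) - 3246 = \left(\left(-10\right) 81 + 336\right) - 3246 = \left(-810 + 336\right) - 3246 = -474 - 3246 = -3720$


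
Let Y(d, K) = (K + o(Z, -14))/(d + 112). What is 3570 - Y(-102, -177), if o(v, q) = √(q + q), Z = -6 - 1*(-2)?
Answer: 35877/10 - I*√7/5 ≈ 3587.7 - 0.52915*I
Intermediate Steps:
Z = -4 (Z = -6 + 2 = -4)
o(v, q) = √2*√q (o(v, q) = √(2*q) = √2*√q)
Y(d, K) = (K + 2*I*√7)/(112 + d) (Y(d, K) = (K + √2*√(-14))/(d + 112) = (K + √2*(I*√14))/(112 + d) = (K + 2*I*√7)/(112 + d))
3570 - Y(-102, -177) = 3570 - (-177 + 2*I*√7)/(112 - 102) = 3570 - (-177 + 2*I*√7)/10 = 3570 - (-177/10 + I*√7/5) = 3570 + (177/10 - I*√7/5) = 35877/10 - I*√7/5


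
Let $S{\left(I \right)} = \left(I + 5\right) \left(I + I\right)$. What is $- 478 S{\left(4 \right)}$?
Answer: $-34416$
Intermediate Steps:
$S{\left(I \right)} = 2 I \left(5 + I\right)$ ($S{\left(I \right)} = \left(5 + I\right) 2 I = 2 I \left(5 + I\right)$)
$- 478 S{\left(4 \right)} = - 478 \cdot 2 \cdot 4 \left(5 + 4\right) = - 478 \cdot 2 \cdot 4 \cdot 9 = \left(-478\right) 72 = -34416$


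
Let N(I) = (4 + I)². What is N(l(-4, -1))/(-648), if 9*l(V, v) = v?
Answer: -1225/52488 ≈ -0.023339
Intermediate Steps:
l(V, v) = v/9
N(l(-4, -1))/(-648) = (4 + (⅑)*(-1))²/(-648) = (4 - ⅑)²*(-1/648) = (35/9)²*(-1/648) = (1225/81)*(-1/648) = -1225/52488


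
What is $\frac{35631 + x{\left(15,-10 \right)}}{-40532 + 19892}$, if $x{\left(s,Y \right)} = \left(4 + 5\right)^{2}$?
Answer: $- \frac{372}{215} \approx -1.7302$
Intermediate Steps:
$x{\left(s,Y \right)} = 81$ ($x{\left(s,Y \right)} = 9^{2} = 81$)
$\frac{35631 + x{\left(15,-10 \right)}}{-40532 + 19892} = \frac{35631 + 81}{-40532 + 19892} = \frac{35712}{-20640} = 35712 \left(- \frac{1}{20640}\right) = - \frac{372}{215}$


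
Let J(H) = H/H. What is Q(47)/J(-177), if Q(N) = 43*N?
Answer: 2021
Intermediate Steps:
J(H) = 1
Q(47)/J(-177) = (43*47)/1 = 2021*1 = 2021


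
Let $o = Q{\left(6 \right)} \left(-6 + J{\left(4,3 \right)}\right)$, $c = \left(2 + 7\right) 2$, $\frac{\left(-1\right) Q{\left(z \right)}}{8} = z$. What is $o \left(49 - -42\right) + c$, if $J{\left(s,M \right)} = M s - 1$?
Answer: $-21822$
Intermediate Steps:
$J{\left(s,M \right)} = -1 + M s$
$Q{\left(z \right)} = - 8 z$
$c = 18$ ($c = 9 \cdot 2 = 18$)
$o = -240$ ($o = \left(-8\right) 6 \left(-6 + \left(-1 + 3 \cdot 4\right)\right) = - 48 \left(-6 + \left(-1 + 12\right)\right) = - 48 \left(-6 + 11\right) = \left(-48\right) 5 = -240$)
$o \left(49 - -42\right) + c = - 240 \left(49 - -42\right) + 18 = - 240 \left(49 + 42\right) + 18 = \left(-240\right) 91 + 18 = -21840 + 18 = -21822$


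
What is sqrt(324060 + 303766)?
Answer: sqrt(627826) ≈ 792.35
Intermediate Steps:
sqrt(324060 + 303766) = sqrt(627826)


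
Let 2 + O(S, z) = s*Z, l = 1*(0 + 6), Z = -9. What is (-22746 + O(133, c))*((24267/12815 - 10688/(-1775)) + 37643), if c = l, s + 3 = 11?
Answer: -781750440910656/909865 ≈ -8.5919e+8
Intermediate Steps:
s = 8 (s = -3 + 11 = 8)
l = 6 (l = 1*6 = 6)
c = 6
O(S, z) = -74 (O(S, z) = -2 + 8*(-9) = -2 - 72 = -74)
(-22746 + O(133, c))*((24267/12815 - 10688/(-1775)) + 37643) = (-22746 - 74)*((24267/12815 - 10688/(-1775)) + 37643) = -22820*((24267*(1/12815) - 10688*(-1/1775)) + 37643) = -22820*((24267/12815 + 10688/1775) + 37643) = -22820*(36008129/4549325 + 37643) = -22820*171286249104/4549325 = -781750440910656/909865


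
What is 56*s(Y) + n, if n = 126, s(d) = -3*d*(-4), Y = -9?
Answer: -5922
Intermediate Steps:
s(d) = 12*d
56*s(Y) + n = 56*(12*(-9)) + 126 = 56*(-108) + 126 = -6048 + 126 = -5922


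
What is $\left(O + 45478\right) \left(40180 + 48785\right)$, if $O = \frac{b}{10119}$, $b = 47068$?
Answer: $\frac{13648386062250}{3373} \approx 4.0464 \cdot 10^{9}$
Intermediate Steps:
$O = \frac{47068}{10119} \approx 4.6515$
$\left(O + 45478\right) \left(40180 + 48785\right) = \left(\frac{47068}{10119} + 45478\right) \left(40180 + 48785\right) = \frac{460238950}{10119} \cdot 88965 = \frac{13648386062250}{3373}$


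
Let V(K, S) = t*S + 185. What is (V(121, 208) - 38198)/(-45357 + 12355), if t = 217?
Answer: -7123/33002 ≈ -0.21584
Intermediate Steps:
V(K, S) = 185 + 217*S (V(K, S) = 217*S + 185 = 185 + 217*S)
(V(121, 208) - 38198)/(-45357 + 12355) = ((185 + 217*208) - 38198)/(-45357 + 12355) = ((185 + 45136) - 38198)/(-33002) = (45321 - 38198)*(-1/33002) = 7123*(-1/33002) = -7123/33002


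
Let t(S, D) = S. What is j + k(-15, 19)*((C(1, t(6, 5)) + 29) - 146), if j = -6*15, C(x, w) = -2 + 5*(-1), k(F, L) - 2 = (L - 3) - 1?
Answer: -2198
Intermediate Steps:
k(F, L) = -2 + L (k(F, L) = 2 + ((L - 3) - 1) = 2 + ((-3 + L) - 1) = 2 + (-4 + L) = -2 + L)
C(x, w) = -7 (C(x, w) = -2 - 5 = -7)
j = -90
j + k(-15, 19)*((C(1, t(6, 5)) + 29) - 146) = -90 + (-2 + 19)*((-7 + 29) - 146) = -90 + 17*(22 - 146) = -90 + 17*(-124) = -90 - 2108 = -2198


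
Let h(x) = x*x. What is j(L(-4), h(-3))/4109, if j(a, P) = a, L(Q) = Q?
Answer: -4/4109 ≈ -0.00097347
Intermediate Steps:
h(x) = x**2
j(L(-4), h(-3))/4109 = -4/4109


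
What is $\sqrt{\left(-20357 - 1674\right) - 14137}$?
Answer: $2 i \sqrt{9042} \approx 190.18 i$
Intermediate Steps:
$\sqrt{\left(-20357 - 1674\right) - 14137} = \sqrt{-22031 - 14137} = \sqrt{-36168} = 2 i \sqrt{9042}$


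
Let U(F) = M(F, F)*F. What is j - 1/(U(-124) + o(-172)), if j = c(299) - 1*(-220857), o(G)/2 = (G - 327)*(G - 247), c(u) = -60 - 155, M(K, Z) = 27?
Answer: 91525390587/414814 ≈ 2.2064e+5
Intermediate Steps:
U(F) = 27*F
c(u) = -215
o(G) = 2*(-327 + G)*(-247 + G) (o(G) = 2*((G - 327)*(G - 247)) = 2*((-327 + G)*(-247 + G)) = 2*(-327 + G)*(-247 + G))
j = 220642 (j = -215 - 1*(-220857) = -215 + 220857 = 220642)
j - 1/(U(-124) + o(-172)) = 220642 - 1/(27*(-124) + (161538 - 1148*(-172) + 2*(-172)**2)) = 220642 - 1/(-3348 + (161538 + 197456 + 2*29584)) = 220642 - 1/(-3348 + (161538 + 197456 + 59168)) = 220642 - 1/(-3348 + 418162) = 220642 - 1/414814 = 91525390587/414814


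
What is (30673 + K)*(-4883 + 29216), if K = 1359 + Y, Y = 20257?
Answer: 1272348237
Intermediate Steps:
K = 21616 (K = 1359 + 20257 = 21616)
(30673 + K)*(-4883 + 29216) = (30673 + 21616)*(-4883 + 29216) = 52289*24333 = 1272348237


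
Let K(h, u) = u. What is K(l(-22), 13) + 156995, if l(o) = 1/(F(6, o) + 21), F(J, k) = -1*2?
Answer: 157008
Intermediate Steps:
F(J, k) = -2
l(o) = 1/19 (l(o) = 1/(-2 + 21) = 1/19)
K(l(-22), 13) + 156995 = 13 + 156995 = 157008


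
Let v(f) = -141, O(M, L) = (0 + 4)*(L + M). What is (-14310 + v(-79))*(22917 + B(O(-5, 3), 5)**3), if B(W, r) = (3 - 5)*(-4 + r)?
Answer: -331057959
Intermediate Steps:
O(M, L) = 4*L + 4*M (O(M, L) = 4*(L + M) = 4*L + 4*M)
B(W, r) = 8 - 2*r (B(W, r) = -2*(-4 + r) = 8 - 2*r)
(-14310 + v(-79))*(22917 + B(O(-5, 3), 5)**3) = (-14310 - 141)*(22917 + (8 - 2*5)**3) = -14451*(22917 + (8 - 10)**3) = -14451*(22917 + (-2)**3) = -14451*(22917 - 8) = -14451*22909 = -331057959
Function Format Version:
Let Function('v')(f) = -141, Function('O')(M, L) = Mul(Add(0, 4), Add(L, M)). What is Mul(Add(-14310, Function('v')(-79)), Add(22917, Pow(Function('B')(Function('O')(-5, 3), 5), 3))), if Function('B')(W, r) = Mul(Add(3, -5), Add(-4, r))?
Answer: -331057959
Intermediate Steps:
Function('O')(M, L) = Add(Mul(4, L), Mul(4, M)) (Function('O')(M, L) = Mul(4, Add(L, M)) = Add(Mul(4, L), Mul(4, M)))
Function('B')(W, r) = Add(8, Mul(-2, r)) (Function('B')(W, r) = Mul(-2, Add(-4, r)) = Add(8, Mul(-2, r)))
Mul(Add(-14310, Function('v')(-79)), Add(22917, Pow(Function('B')(Function('O')(-5, 3), 5), 3))) = Mul(Add(-14310, -141), Add(22917, Pow(Add(8, Mul(-2, 5)), 3))) = Mul(-14451, Add(22917, Pow(Add(8, -10), 3))) = Mul(-14451, Add(22917, Pow(-2, 3))) = Mul(-14451, Add(22917, -8)) = Mul(-14451, 22909) = -331057959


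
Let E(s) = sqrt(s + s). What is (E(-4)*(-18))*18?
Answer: -648*I*sqrt(2) ≈ -916.41*I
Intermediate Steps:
E(s) = sqrt(2)*sqrt(s) (E(s) = sqrt(2*s) = sqrt(2)*sqrt(s))
(E(-4)*(-18))*18 = ((sqrt(2)*sqrt(-4))*(-18))*18 = ((sqrt(2)*(2*I))*(-18))*18 = ((2*I*sqrt(2))*(-18))*18 = -36*I*sqrt(2)*18 = -648*I*sqrt(2)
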